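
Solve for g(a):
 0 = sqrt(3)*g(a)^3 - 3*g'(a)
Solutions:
 g(a) = -sqrt(6)*sqrt(-1/(C1 + sqrt(3)*a))/2
 g(a) = sqrt(6)*sqrt(-1/(C1 + sqrt(3)*a))/2


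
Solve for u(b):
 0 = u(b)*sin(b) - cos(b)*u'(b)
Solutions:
 u(b) = C1/cos(b)


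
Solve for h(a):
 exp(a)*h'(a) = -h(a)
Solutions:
 h(a) = C1*exp(exp(-a))


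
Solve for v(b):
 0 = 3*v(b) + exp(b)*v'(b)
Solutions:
 v(b) = C1*exp(3*exp(-b))


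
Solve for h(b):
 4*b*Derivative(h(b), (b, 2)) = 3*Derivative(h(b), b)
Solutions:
 h(b) = C1 + C2*b^(7/4)


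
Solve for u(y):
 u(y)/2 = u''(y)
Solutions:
 u(y) = C1*exp(-sqrt(2)*y/2) + C2*exp(sqrt(2)*y/2)


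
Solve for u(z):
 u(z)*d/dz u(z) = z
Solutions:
 u(z) = -sqrt(C1 + z^2)
 u(z) = sqrt(C1 + z^2)


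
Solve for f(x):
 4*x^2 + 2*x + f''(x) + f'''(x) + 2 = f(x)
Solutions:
 f(x) = C1*exp(-x*(2*2^(1/3)/(3*sqrt(69) + 25)^(1/3) + 4 + 2^(2/3)*(3*sqrt(69) + 25)^(1/3))/12)*sin(2^(1/3)*sqrt(3)*x*(-2^(1/3)*(3*sqrt(69) + 25)^(1/3) + 2/(3*sqrt(69) + 25)^(1/3))/12) + C2*exp(-x*(2*2^(1/3)/(3*sqrt(69) + 25)^(1/3) + 4 + 2^(2/3)*(3*sqrt(69) + 25)^(1/3))/12)*cos(2^(1/3)*sqrt(3)*x*(-2^(1/3)*(3*sqrt(69) + 25)^(1/3) + 2/(3*sqrt(69) + 25)^(1/3))/12) + C3*exp(x*(-2 + 2*2^(1/3)/(3*sqrt(69) + 25)^(1/3) + 2^(2/3)*(3*sqrt(69) + 25)^(1/3))/6) + 4*x^2 + 2*x + 10


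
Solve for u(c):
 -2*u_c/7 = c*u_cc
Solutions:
 u(c) = C1 + C2*c^(5/7)


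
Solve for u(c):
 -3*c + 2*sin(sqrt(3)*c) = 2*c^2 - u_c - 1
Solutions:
 u(c) = C1 + 2*c^3/3 + 3*c^2/2 - c + 2*sqrt(3)*cos(sqrt(3)*c)/3


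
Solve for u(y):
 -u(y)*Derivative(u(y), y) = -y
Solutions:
 u(y) = -sqrt(C1 + y^2)
 u(y) = sqrt(C1 + y^2)


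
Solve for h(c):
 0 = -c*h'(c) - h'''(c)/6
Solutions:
 h(c) = C1 + Integral(C2*airyai(-6^(1/3)*c) + C3*airybi(-6^(1/3)*c), c)


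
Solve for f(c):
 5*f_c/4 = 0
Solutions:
 f(c) = C1


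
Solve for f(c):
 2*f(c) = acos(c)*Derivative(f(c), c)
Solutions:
 f(c) = C1*exp(2*Integral(1/acos(c), c))


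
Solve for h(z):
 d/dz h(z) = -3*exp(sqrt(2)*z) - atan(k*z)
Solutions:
 h(z) = C1 - Piecewise((z*atan(k*z) - log(k^2*z^2 + 1)/(2*k), Ne(k, 0)), (0, True)) - 3*sqrt(2)*exp(sqrt(2)*z)/2


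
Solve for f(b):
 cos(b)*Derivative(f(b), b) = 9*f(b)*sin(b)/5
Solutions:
 f(b) = C1/cos(b)^(9/5)


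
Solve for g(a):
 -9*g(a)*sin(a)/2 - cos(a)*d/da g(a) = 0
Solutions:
 g(a) = C1*cos(a)^(9/2)


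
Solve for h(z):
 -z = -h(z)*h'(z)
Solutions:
 h(z) = -sqrt(C1 + z^2)
 h(z) = sqrt(C1 + z^2)


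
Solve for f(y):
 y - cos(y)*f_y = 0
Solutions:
 f(y) = C1 + Integral(y/cos(y), y)


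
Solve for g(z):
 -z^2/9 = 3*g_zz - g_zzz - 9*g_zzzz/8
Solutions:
 g(z) = C1 + C2*z + C3*exp(2*z*(-2 + sqrt(58))/9) + C4*exp(-2*z*(2 + sqrt(58))/9) - z^4/324 - z^3/243 - 35*z^2/1944


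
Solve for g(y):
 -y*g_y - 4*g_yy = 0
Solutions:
 g(y) = C1 + C2*erf(sqrt(2)*y/4)


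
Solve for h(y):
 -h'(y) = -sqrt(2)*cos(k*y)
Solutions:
 h(y) = C1 + sqrt(2)*sin(k*y)/k


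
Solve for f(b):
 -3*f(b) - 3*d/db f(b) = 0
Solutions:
 f(b) = C1*exp(-b)


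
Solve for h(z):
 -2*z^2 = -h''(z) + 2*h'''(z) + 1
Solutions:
 h(z) = C1 + C2*z + C3*exp(z/2) + z^4/6 + 4*z^3/3 + 17*z^2/2


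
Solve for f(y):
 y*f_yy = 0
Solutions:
 f(y) = C1 + C2*y


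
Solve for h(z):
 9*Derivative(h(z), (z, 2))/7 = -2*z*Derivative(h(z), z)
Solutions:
 h(z) = C1 + C2*erf(sqrt(7)*z/3)


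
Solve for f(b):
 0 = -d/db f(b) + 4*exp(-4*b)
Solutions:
 f(b) = C1 - exp(-4*b)


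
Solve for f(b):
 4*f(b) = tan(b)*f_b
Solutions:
 f(b) = C1*sin(b)^4


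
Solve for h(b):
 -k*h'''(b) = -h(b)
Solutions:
 h(b) = C1*exp(b*(1/k)^(1/3)) + C2*exp(b*(-1 + sqrt(3)*I)*(1/k)^(1/3)/2) + C3*exp(-b*(1 + sqrt(3)*I)*(1/k)^(1/3)/2)


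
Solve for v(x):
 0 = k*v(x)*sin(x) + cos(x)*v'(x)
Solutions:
 v(x) = C1*exp(k*log(cos(x)))


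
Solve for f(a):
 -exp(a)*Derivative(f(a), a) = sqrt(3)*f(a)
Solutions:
 f(a) = C1*exp(sqrt(3)*exp(-a))


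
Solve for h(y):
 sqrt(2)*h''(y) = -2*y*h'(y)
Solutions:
 h(y) = C1 + C2*erf(2^(3/4)*y/2)


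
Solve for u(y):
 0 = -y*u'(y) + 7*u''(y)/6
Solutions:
 u(y) = C1 + C2*erfi(sqrt(21)*y/7)


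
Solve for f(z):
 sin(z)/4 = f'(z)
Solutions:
 f(z) = C1 - cos(z)/4


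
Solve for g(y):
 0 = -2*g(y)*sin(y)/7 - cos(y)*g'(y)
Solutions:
 g(y) = C1*cos(y)^(2/7)


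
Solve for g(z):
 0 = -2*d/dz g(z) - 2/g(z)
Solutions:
 g(z) = -sqrt(C1 - 2*z)
 g(z) = sqrt(C1 - 2*z)


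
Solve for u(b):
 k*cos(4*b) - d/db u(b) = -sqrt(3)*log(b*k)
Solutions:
 u(b) = C1 + sqrt(3)*b*(log(b*k) - 1) + k*sin(4*b)/4


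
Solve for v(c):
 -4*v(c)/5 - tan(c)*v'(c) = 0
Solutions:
 v(c) = C1/sin(c)^(4/5)


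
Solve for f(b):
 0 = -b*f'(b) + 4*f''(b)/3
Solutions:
 f(b) = C1 + C2*erfi(sqrt(6)*b/4)


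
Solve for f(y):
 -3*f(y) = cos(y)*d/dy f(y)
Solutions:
 f(y) = C1*(sin(y) - 1)^(3/2)/(sin(y) + 1)^(3/2)


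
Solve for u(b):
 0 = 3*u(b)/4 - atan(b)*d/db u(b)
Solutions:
 u(b) = C1*exp(3*Integral(1/atan(b), b)/4)


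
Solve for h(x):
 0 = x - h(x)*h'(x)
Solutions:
 h(x) = -sqrt(C1 + x^2)
 h(x) = sqrt(C1 + x^2)


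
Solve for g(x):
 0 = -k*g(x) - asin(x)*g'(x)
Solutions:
 g(x) = C1*exp(-k*Integral(1/asin(x), x))


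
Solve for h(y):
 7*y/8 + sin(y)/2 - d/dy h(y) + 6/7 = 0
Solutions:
 h(y) = C1 + 7*y^2/16 + 6*y/7 - cos(y)/2


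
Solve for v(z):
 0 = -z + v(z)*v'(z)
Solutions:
 v(z) = -sqrt(C1 + z^2)
 v(z) = sqrt(C1 + z^2)


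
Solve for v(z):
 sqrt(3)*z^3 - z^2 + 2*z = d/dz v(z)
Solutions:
 v(z) = C1 + sqrt(3)*z^4/4 - z^3/3 + z^2


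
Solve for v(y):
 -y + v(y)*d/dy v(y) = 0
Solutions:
 v(y) = -sqrt(C1 + y^2)
 v(y) = sqrt(C1 + y^2)


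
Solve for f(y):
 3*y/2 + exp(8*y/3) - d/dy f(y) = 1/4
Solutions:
 f(y) = C1 + 3*y^2/4 - y/4 + 3*exp(8*y/3)/8


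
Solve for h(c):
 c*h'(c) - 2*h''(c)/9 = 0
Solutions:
 h(c) = C1 + C2*erfi(3*c/2)


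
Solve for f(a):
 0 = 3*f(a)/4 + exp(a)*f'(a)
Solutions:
 f(a) = C1*exp(3*exp(-a)/4)


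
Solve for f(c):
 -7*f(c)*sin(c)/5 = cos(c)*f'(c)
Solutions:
 f(c) = C1*cos(c)^(7/5)


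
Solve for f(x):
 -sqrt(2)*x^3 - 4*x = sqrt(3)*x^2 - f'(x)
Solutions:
 f(x) = C1 + sqrt(2)*x^4/4 + sqrt(3)*x^3/3 + 2*x^2


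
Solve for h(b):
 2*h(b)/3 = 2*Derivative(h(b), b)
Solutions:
 h(b) = C1*exp(b/3)


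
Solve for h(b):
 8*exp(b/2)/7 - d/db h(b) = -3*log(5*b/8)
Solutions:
 h(b) = C1 + 3*b*log(b) + 3*b*(-3*log(2) - 1 + log(5)) + 16*exp(b/2)/7


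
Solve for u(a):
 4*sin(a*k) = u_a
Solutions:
 u(a) = C1 - 4*cos(a*k)/k


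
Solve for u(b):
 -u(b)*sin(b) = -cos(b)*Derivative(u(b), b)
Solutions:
 u(b) = C1/cos(b)


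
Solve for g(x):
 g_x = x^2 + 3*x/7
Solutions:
 g(x) = C1 + x^3/3 + 3*x^2/14


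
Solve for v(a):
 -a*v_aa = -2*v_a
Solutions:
 v(a) = C1 + C2*a^3


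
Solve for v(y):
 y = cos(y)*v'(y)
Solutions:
 v(y) = C1 + Integral(y/cos(y), y)


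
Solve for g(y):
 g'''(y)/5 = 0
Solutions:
 g(y) = C1 + C2*y + C3*y^2


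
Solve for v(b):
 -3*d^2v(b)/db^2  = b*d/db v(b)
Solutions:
 v(b) = C1 + C2*erf(sqrt(6)*b/6)


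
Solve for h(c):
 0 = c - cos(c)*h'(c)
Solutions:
 h(c) = C1 + Integral(c/cos(c), c)


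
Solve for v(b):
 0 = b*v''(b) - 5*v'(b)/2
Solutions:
 v(b) = C1 + C2*b^(7/2)


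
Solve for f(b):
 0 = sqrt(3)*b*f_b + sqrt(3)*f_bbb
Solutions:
 f(b) = C1 + Integral(C2*airyai(-b) + C3*airybi(-b), b)


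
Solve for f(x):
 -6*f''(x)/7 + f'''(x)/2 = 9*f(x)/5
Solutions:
 f(x) = C1*exp(x*(-5^(2/3)*(21*sqrt(26089) + 3407)^(1/3) - 80*5^(1/3)/(21*sqrt(26089) + 3407)^(1/3) + 40)/70)*sin(sqrt(3)*5^(1/3)*x*(-5^(1/3)*(21*sqrt(26089) + 3407)^(1/3) + 80/(21*sqrt(26089) + 3407)^(1/3))/70) + C2*exp(x*(-5^(2/3)*(21*sqrt(26089) + 3407)^(1/3) - 80*5^(1/3)/(21*sqrt(26089) + 3407)^(1/3) + 40)/70)*cos(sqrt(3)*5^(1/3)*x*(-5^(1/3)*(21*sqrt(26089) + 3407)^(1/3) + 80/(21*sqrt(26089) + 3407)^(1/3))/70) + C3*exp(x*(80*5^(1/3)/(21*sqrt(26089) + 3407)^(1/3) + 20 + 5^(2/3)*(21*sqrt(26089) + 3407)^(1/3))/35)


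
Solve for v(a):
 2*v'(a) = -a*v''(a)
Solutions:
 v(a) = C1 + C2/a


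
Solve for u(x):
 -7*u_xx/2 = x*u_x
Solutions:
 u(x) = C1 + C2*erf(sqrt(7)*x/7)


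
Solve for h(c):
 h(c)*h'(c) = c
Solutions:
 h(c) = -sqrt(C1 + c^2)
 h(c) = sqrt(C1 + c^2)


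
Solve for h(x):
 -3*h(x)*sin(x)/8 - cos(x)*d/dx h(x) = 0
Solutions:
 h(x) = C1*cos(x)^(3/8)


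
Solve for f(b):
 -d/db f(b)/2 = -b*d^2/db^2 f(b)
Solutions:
 f(b) = C1 + C2*b^(3/2)


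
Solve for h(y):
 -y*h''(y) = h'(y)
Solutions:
 h(y) = C1 + C2*log(y)


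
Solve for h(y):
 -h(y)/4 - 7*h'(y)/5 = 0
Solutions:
 h(y) = C1*exp(-5*y/28)


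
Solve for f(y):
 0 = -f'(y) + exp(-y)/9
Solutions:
 f(y) = C1 - exp(-y)/9


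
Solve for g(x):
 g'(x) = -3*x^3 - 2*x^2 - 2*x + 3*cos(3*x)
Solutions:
 g(x) = C1 - 3*x^4/4 - 2*x^3/3 - x^2 + sin(3*x)


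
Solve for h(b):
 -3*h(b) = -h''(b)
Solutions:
 h(b) = C1*exp(-sqrt(3)*b) + C2*exp(sqrt(3)*b)


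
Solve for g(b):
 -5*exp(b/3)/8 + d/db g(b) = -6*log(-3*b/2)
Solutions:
 g(b) = C1 - 6*b*log(-b) + 6*b*(-log(3) + log(2) + 1) + 15*exp(b/3)/8


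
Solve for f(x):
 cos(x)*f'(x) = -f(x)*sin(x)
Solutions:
 f(x) = C1*cos(x)


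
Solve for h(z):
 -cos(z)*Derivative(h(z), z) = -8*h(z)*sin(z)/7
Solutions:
 h(z) = C1/cos(z)^(8/7)


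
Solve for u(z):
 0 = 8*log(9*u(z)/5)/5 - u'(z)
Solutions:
 -5*Integral(1/(log(_y) - log(5) + 2*log(3)), (_y, u(z)))/8 = C1 - z


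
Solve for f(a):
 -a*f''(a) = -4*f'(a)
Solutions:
 f(a) = C1 + C2*a^5


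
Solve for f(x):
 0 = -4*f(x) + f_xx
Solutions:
 f(x) = C1*exp(-2*x) + C2*exp(2*x)


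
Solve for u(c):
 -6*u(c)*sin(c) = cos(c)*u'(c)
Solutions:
 u(c) = C1*cos(c)^6


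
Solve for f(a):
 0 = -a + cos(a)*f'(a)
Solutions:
 f(a) = C1 + Integral(a/cos(a), a)


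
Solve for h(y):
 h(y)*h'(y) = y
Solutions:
 h(y) = -sqrt(C1 + y^2)
 h(y) = sqrt(C1 + y^2)


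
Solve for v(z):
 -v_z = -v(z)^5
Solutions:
 v(z) = -(-1/(C1 + 4*z))^(1/4)
 v(z) = (-1/(C1 + 4*z))^(1/4)
 v(z) = -I*(-1/(C1 + 4*z))^(1/4)
 v(z) = I*(-1/(C1 + 4*z))^(1/4)


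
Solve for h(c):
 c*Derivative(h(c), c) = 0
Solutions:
 h(c) = C1


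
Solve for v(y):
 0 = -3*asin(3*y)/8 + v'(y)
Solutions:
 v(y) = C1 + 3*y*asin(3*y)/8 + sqrt(1 - 9*y^2)/8


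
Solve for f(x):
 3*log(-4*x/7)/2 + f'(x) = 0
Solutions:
 f(x) = C1 - 3*x*log(-x)/2 + x*(-3*log(2) + 3/2 + 3*log(7)/2)


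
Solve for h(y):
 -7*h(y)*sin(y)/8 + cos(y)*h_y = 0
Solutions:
 h(y) = C1/cos(y)^(7/8)


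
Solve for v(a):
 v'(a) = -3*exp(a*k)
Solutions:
 v(a) = C1 - 3*exp(a*k)/k


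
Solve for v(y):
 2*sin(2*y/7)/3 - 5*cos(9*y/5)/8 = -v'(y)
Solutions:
 v(y) = C1 + 25*sin(9*y/5)/72 + 7*cos(2*y/7)/3


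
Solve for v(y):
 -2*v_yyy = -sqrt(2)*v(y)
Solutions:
 v(y) = C3*exp(2^(5/6)*y/2) + (C1*sin(2^(5/6)*sqrt(3)*y/4) + C2*cos(2^(5/6)*sqrt(3)*y/4))*exp(-2^(5/6)*y/4)


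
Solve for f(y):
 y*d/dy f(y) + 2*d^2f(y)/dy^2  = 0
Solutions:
 f(y) = C1 + C2*erf(y/2)


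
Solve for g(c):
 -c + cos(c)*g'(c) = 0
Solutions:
 g(c) = C1 + Integral(c/cos(c), c)


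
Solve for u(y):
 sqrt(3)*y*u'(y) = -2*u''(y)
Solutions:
 u(y) = C1 + C2*erf(3^(1/4)*y/2)


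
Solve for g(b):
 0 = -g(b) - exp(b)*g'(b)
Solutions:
 g(b) = C1*exp(exp(-b))


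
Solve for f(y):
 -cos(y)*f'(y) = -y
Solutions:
 f(y) = C1 + Integral(y/cos(y), y)


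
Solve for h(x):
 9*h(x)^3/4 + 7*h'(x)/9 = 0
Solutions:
 h(x) = -sqrt(14)*sqrt(-1/(C1 - 81*x))
 h(x) = sqrt(14)*sqrt(-1/(C1 - 81*x))


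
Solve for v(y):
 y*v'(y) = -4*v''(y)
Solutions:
 v(y) = C1 + C2*erf(sqrt(2)*y/4)


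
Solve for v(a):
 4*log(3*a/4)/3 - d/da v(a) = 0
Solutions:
 v(a) = C1 + 4*a*log(a)/3 - 8*a*log(2)/3 - 4*a/3 + 4*a*log(3)/3


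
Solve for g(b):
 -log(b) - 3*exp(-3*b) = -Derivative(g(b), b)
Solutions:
 g(b) = C1 + b*log(b) - b - exp(-3*b)


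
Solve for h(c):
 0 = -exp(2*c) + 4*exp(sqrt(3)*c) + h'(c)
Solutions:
 h(c) = C1 + exp(2*c)/2 - 4*sqrt(3)*exp(sqrt(3)*c)/3


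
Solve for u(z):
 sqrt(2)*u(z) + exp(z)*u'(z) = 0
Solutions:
 u(z) = C1*exp(sqrt(2)*exp(-z))


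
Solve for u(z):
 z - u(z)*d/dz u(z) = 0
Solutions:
 u(z) = -sqrt(C1 + z^2)
 u(z) = sqrt(C1 + z^2)


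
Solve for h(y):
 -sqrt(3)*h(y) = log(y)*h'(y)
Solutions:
 h(y) = C1*exp(-sqrt(3)*li(y))


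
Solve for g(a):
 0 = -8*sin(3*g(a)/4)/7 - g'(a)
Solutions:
 8*a/7 + 2*log(cos(3*g(a)/4) - 1)/3 - 2*log(cos(3*g(a)/4) + 1)/3 = C1


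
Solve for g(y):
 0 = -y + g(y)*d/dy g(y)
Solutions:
 g(y) = -sqrt(C1 + y^2)
 g(y) = sqrt(C1 + y^2)


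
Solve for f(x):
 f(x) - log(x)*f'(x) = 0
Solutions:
 f(x) = C1*exp(li(x))


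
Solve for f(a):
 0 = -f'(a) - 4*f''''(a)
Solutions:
 f(a) = C1 + C4*exp(-2^(1/3)*a/2) + (C2*sin(2^(1/3)*sqrt(3)*a/4) + C3*cos(2^(1/3)*sqrt(3)*a/4))*exp(2^(1/3)*a/4)


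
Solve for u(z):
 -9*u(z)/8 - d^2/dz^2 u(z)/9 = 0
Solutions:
 u(z) = C1*sin(9*sqrt(2)*z/4) + C2*cos(9*sqrt(2)*z/4)


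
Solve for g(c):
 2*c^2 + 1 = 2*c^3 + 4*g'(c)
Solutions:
 g(c) = C1 - c^4/8 + c^3/6 + c/4


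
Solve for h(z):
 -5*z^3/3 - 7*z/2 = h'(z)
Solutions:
 h(z) = C1 - 5*z^4/12 - 7*z^2/4


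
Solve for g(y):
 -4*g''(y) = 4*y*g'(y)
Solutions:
 g(y) = C1 + C2*erf(sqrt(2)*y/2)


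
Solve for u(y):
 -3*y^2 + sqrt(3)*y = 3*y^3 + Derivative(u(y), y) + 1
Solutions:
 u(y) = C1 - 3*y^4/4 - y^3 + sqrt(3)*y^2/2 - y


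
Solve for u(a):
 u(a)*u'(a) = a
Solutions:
 u(a) = -sqrt(C1 + a^2)
 u(a) = sqrt(C1 + a^2)


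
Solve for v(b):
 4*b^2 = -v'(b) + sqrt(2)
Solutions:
 v(b) = C1 - 4*b^3/3 + sqrt(2)*b


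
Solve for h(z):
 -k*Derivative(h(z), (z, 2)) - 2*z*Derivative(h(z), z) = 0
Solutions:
 h(z) = C1 + C2*sqrt(k)*erf(z*sqrt(1/k))


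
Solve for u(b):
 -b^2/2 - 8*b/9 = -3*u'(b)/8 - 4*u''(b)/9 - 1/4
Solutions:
 u(b) = C1 + C2*exp(-27*b/32) + 4*b^3/9 - 32*b^2/81 + 590*b/2187


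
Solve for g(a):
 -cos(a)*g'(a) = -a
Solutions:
 g(a) = C1 + Integral(a/cos(a), a)


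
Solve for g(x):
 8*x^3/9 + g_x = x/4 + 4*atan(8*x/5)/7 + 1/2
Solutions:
 g(x) = C1 - 2*x^4/9 + x^2/8 + 4*x*atan(8*x/5)/7 + x/2 - 5*log(64*x^2 + 25)/28


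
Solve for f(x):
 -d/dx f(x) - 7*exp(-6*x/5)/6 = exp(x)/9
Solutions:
 f(x) = C1 - exp(x)/9 + 35*exp(-6*x/5)/36


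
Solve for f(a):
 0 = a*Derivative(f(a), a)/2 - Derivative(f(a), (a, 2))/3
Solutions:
 f(a) = C1 + C2*erfi(sqrt(3)*a/2)


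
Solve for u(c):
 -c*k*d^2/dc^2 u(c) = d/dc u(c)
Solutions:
 u(c) = C1 + c^(((re(k) - 1)*re(k) + im(k)^2)/(re(k)^2 + im(k)^2))*(C2*sin(log(c)*Abs(im(k))/(re(k)^2 + im(k)^2)) + C3*cos(log(c)*im(k)/(re(k)^2 + im(k)^2)))


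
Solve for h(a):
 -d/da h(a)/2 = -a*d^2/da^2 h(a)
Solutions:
 h(a) = C1 + C2*a^(3/2)


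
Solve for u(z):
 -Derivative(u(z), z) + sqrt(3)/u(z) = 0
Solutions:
 u(z) = -sqrt(C1 + 2*sqrt(3)*z)
 u(z) = sqrt(C1 + 2*sqrt(3)*z)


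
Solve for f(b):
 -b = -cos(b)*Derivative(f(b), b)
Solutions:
 f(b) = C1 + Integral(b/cos(b), b)


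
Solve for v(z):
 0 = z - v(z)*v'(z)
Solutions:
 v(z) = -sqrt(C1 + z^2)
 v(z) = sqrt(C1 + z^2)


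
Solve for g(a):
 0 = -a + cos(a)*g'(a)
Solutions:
 g(a) = C1 + Integral(a/cos(a), a)


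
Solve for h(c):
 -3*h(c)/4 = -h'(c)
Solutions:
 h(c) = C1*exp(3*c/4)


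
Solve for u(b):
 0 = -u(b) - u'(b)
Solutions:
 u(b) = C1*exp(-b)


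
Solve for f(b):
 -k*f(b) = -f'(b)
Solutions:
 f(b) = C1*exp(b*k)


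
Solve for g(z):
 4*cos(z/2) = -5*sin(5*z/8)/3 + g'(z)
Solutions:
 g(z) = C1 + 8*sin(z/2) - 8*cos(5*z/8)/3


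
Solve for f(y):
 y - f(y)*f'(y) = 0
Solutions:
 f(y) = -sqrt(C1 + y^2)
 f(y) = sqrt(C1 + y^2)


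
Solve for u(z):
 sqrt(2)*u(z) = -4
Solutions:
 u(z) = -2*sqrt(2)


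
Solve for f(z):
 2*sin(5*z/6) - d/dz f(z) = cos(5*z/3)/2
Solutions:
 f(z) = C1 - 3*sin(5*z/3)/10 - 12*cos(5*z/6)/5


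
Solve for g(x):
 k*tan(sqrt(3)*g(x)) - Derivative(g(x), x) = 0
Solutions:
 g(x) = sqrt(3)*(pi - asin(C1*exp(sqrt(3)*k*x)))/3
 g(x) = sqrt(3)*asin(C1*exp(sqrt(3)*k*x))/3


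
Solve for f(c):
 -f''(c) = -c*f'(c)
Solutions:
 f(c) = C1 + C2*erfi(sqrt(2)*c/2)


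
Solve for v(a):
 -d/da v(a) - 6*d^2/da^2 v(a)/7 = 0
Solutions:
 v(a) = C1 + C2*exp(-7*a/6)


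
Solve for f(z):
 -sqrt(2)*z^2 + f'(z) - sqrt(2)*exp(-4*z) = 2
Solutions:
 f(z) = C1 + sqrt(2)*z^3/3 + 2*z - sqrt(2)*exp(-4*z)/4


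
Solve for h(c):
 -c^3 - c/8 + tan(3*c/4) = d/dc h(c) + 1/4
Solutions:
 h(c) = C1 - c^4/4 - c^2/16 - c/4 - 4*log(cos(3*c/4))/3


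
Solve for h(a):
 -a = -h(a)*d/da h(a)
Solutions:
 h(a) = -sqrt(C1 + a^2)
 h(a) = sqrt(C1 + a^2)


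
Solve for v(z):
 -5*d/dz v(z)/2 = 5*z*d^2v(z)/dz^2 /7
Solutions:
 v(z) = C1 + C2/z^(5/2)


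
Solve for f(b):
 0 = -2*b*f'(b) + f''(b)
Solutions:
 f(b) = C1 + C2*erfi(b)


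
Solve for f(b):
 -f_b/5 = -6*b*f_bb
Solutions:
 f(b) = C1 + C2*b^(31/30)


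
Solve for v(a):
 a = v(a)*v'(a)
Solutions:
 v(a) = -sqrt(C1 + a^2)
 v(a) = sqrt(C1 + a^2)


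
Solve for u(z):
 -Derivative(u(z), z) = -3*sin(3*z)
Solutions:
 u(z) = C1 - cos(3*z)


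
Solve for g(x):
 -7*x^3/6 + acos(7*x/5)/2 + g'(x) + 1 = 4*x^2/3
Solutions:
 g(x) = C1 + 7*x^4/24 + 4*x^3/9 - x*acos(7*x/5)/2 - x + sqrt(25 - 49*x^2)/14


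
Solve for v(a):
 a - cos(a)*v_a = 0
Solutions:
 v(a) = C1 + Integral(a/cos(a), a)


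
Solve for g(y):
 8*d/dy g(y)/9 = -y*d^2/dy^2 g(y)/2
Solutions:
 g(y) = C1 + C2/y^(7/9)


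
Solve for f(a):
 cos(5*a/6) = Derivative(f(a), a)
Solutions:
 f(a) = C1 + 6*sin(5*a/6)/5


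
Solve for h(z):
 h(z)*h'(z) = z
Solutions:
 h(z) = -sqrt(C1 + z^2)
 h(z) = sqrt(C1 + z^2)


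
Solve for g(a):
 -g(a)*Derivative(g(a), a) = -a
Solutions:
 g(a) = -sqrt(C1 + a^2)
 g(a) = sqrt(C1 + a^2)


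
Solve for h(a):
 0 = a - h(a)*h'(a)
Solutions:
 h(a) = -sqrt(C1 + a^2)
 h(a) = sqrt(C1 + a^2)


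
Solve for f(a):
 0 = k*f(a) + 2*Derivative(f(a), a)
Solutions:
 f(a) = C1*exp(-a*k/2)


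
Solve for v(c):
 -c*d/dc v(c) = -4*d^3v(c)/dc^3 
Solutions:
 v(c) = C1 + Integral(C2*airyai(2^(1/3)*c/2) + C3*airybi(2^(1/3)*c/2), c)


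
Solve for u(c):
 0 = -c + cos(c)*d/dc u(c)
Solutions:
 u(c) = C1 + Integral(c/cos(c), c)


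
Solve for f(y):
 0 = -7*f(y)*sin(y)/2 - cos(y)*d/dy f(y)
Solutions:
 f(y) = C1*cos(y)^(7/2)


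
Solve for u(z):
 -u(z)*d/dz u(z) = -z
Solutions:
 u(z) = -sqrt(C1 + z^2)
 u(z) = sqrt(C1 + z^2)


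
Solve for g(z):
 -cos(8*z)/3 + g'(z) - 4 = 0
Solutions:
 g(z) = C1 + 4*z + sin(8*z)/24


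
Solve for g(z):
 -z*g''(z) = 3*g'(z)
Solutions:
 g(z) = C1 + C2/z^2


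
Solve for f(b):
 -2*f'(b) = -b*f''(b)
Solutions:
 f(b) = C1 + C2*b^3


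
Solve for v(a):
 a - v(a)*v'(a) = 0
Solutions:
 v(a) = -sqrt(C1 + a^2)
 v(a) = sqrt(C1 + a^2)


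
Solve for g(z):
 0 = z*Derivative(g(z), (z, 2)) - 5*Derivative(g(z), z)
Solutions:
 g(z) = C1 + C2*z^6


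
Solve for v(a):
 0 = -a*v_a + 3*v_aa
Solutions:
 v(a) = C1 + C2*erfi(sqrt(6)*a/6)


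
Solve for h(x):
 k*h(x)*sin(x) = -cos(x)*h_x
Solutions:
 h(x) = C1*exp(k*log(cos(x)))


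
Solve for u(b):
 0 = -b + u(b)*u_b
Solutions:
 u(b) = -sqrt(C1 + b^2)
 u(b) = sqrt(C1 + b^2)


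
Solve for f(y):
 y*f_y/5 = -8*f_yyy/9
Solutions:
 f(y) = C1 + Integral(C2*airyai(-15^(2/3)*y/10) + C3*airybi(-15^(2/3)*y/10), y)


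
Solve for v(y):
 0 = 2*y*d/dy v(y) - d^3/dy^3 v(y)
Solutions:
 v(y) = C1 + Integral(C2*airyai(2^(1/3)*y) + C3*airybi(2^(1/3)*y), y)


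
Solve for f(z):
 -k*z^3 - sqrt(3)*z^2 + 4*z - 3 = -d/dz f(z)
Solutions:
 f(z) = C1 + k*z^4/4 + sqrt(3)*z^3/3 - 2*z^2 + 3*z


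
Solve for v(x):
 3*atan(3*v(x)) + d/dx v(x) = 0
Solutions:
 Integral(1/atan(3*_y), (_y, v(x))) = C1 - 3*x


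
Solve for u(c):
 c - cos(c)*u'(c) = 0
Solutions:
 u(c) = C1 + Integral(c/cos(c), c)


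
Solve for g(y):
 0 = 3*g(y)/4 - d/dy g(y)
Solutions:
 g(y) = C1*exp(3*y/4)


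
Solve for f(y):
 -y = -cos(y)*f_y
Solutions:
 f(y) = C1 + Integral(y/cos(y), y)


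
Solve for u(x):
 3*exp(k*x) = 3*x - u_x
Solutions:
 u(x) = C1 + 3*x^2/2 - 3*exp(k*x)/k


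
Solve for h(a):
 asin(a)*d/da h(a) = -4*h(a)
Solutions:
 h(a) = C1*exp(-4*Integral(1/asin(a), a))


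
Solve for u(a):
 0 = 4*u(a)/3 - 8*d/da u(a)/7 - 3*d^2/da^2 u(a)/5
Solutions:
 u(a) = C1*exp(2*a*(-10 + sqrt(345))/21) + C2*exp(-2*a*(10 + sqrt(345))/21)


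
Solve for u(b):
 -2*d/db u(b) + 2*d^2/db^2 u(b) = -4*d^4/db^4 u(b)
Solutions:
 u(b) = C1 + C2*exp(6^(1/3)*b*(-(9 + sqrt(87))^(1/3) + 6^(1/3)/(9 + sqrt(87))^(1/3))/12)*sin(2^(1/3)*3^(1/6)*b*(3*2^(1/3)/(9 + sqrt(87))^(1/3) + 3^(2/3)*(9 + sqrt(87))^(1/3))/12) + C3*exp(6^(1/3)*b*(-(9 + sqrt(87))^(1/3) + 6^(1/3)/(9 + sqrt(87))^(1/3))/12)*cos(2^(1/3)*3^(1/6)*b*(3*2^(1/3)/(9 + sqrt(87))^(1/3) + 3^(2/3)*(9 + sqrt(87))^(1/3))/12) + C4*exp(-6^(1/3)*b*(-(9 + sqrt(87))^(1/3) + 6^(1/3)/(9 + sqrt(87))^(1/3))/6)


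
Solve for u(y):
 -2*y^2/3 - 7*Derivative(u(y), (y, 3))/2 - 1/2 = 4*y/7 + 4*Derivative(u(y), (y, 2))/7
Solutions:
 u(y) = C1 + C2*y + C3*exp(-8*y/49) - 7*y^4/72 + 319*y^3/144 - 15799*y^2/384


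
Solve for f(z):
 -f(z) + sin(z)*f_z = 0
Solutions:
 f(z) = C1*sqrt(cos(z) - 1)/sqrt(cos(z) + 1)


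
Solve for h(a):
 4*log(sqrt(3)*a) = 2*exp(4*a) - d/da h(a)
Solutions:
 h(a) = C1 - 4*a*log(a) + 2*a*(2 - log(3)) + exp(4*a)/2


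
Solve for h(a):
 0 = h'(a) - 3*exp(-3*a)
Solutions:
 h(a) = C1 - exp(-3*a)


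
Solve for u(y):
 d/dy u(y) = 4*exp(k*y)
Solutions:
 u(y) = C1 + 4*exp(k*y)/k


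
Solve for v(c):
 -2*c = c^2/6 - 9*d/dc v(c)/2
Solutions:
 v(c) = C1 + c^3/81 + 2*c^2/9


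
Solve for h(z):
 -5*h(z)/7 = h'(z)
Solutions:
 h(z) = C1*exp(-5*z/7)


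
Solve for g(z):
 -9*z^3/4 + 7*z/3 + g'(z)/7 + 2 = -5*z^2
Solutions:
 g(z) = C1 + 63*z^4/16 - 35*z^3/3 - 49*z^2/6 - 14*z


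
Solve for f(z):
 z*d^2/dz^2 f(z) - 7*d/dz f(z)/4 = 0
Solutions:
 f(z) = C1 + C2*z^(11/4)


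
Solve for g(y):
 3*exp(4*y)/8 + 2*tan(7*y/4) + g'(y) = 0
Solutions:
 g(y) = C1 - 3*exp(4*y)/32 + 8*log(cos(7*y/4))/7


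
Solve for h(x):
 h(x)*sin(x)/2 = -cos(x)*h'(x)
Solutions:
 h(x) = C1*sqrt(cos(x))


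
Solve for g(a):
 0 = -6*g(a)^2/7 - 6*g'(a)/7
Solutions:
 g(a) = 1/(C1 + a)


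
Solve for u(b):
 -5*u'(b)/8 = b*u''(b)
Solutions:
 u(b) = C1 + C2*b^(3/8)


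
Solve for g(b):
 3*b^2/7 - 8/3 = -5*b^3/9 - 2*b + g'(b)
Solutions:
 g(b) = C1 + 5*b^4/36 + b^3/7 + b^2 - 8*b/3


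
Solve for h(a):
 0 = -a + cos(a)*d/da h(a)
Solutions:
 h(a) = C1 + Integral(a/cos(a), a)


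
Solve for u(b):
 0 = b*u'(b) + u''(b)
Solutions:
 u(b) = C1 + C2*erf(sqrt(2)*b/2)


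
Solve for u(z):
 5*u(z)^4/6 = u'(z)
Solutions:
 u(z) = 2^(1/3)*(-1/(C1 + 5*z))^(1/3)
 u(z) = 2^(1/3)*(-1/(C1 + 5*z))^(1/3)*(-1 - sqrt(3)*I)/2
 u(z) = 2^(1/3)*(-1/(C1 + 5*z))^(1/3)*(-1 + sqrt(3)*I)/2


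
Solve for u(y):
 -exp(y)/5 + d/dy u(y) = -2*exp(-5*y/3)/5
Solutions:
 u(y) = C1 + exp(y)/5 + 6*exp(-5*y/3)/25


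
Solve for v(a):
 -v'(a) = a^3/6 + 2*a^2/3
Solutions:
 v(a) = C1 - a^4/24 - 2*a^3/9


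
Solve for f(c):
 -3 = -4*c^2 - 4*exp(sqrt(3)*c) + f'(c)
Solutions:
 f(c) = C1 + 4*c^3/3 - 3*c + 4*sqrt(3)*exp(sqrt(3)*c)/3


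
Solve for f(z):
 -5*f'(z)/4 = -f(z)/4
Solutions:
 f(z) = C1*exp(z/5)


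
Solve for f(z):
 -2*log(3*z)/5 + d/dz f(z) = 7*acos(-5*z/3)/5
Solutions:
 f(z) = C1 + 2*z*log(z)/5 + 7*z*acos(-5*z/3)/5 - 2*z/5 + 2*z*log(3)/5 + 7*sqrt(9 - 25*z^2)/25


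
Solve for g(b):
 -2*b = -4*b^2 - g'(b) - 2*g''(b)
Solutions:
 g(b) = C1 + C2*exp(-b/2) - 4*b^3/3 + 9*b^2 - 36*b


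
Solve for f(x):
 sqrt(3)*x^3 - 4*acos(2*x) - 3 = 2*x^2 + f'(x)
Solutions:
 f(x) = C1 + sqrt(3)*x^4/4 - 2*x^3/3 - 4*x*acos(2*x) - 3*x + 2*sqrt(1 - 4*x^2)


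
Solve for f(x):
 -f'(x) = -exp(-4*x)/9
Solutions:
 f(x) = C1 - exp(-4*x)/36


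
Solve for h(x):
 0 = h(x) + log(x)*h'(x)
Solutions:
 h(x) = C1*exp(-li(x))


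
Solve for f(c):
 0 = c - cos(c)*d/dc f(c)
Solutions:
 f(c) = C1 + Integral(c/cos(c), c)


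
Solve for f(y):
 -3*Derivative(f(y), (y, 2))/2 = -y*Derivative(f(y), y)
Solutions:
 f(y) = C1 + C2*erfi(sqrt(3)*y/3)


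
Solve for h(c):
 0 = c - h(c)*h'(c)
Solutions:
 h(c) = -sqrt(C1 + c^2)
 h(c) = sqrt(C1 + c^2)


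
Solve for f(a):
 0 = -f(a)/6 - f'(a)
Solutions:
 f(a) = C1*exp(-a/6)


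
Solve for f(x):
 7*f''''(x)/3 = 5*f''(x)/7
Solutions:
 f(x) = C1 + C2*x + C3*exp(-sqrt(15)*x/7) + C4*exp(sqrt(15)*x/7)


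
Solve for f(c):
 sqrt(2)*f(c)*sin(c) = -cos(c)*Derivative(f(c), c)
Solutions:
 f(c) = C1*cos(c)^(sqrt(2))


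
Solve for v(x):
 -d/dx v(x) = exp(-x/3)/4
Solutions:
 v(x) = C1 + 3*exp(-x/3)/4


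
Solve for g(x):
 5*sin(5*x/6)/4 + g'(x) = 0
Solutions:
 g(x) = C1 + 3*cos(5*x/6)/2


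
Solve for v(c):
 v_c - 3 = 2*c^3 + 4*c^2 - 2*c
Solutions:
 v(c) = C1 + c^4/2 + 4*c^3/3 - c^2 + 3*c


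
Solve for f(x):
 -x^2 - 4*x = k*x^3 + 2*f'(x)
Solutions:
 f(x) = C1 - k*x^4/8 - x^3/6 - x^2


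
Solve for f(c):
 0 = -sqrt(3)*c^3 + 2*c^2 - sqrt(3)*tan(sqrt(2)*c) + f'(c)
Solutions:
 f(c) = C1 + sqrt(3)*c^4/4 - 2*c^3/3 - sqrt(6)*log(cos(sqrt(2)*c))/2


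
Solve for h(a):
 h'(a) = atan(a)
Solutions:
 h(a) = C1 + a*atan(a) - log(a^2 + 1)/2


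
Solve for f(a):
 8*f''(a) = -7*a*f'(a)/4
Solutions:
 f(a) = C1 + C2*erf(sqrt(7)*a/8)


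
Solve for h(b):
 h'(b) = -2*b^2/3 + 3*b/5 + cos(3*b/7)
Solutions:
 h(b) = C1 - 2*b^3/9 + 3*b^2/10 + 7*sin(3*b/7)/3


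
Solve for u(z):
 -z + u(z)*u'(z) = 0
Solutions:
 u(z) = -sqrt(C1 + z^2)
 u(z) = sqrt(C1 + z^2)


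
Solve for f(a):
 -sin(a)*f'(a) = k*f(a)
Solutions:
 f(a) = C1*exp(k*(-log(cos(a) - 1) + log(cos(a) + 1))/2)


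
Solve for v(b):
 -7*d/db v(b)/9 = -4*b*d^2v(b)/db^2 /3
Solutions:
 v(b) = C1 + C2*b^(19/12)


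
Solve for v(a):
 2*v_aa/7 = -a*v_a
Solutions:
 v(a) = C1 + C2*erf(sqrt(7)*a/2)


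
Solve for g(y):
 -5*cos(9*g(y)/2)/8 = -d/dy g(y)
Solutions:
 -5*y/8 - log(sin(9*g(y)/2) - 1)/9 + log(sin(9*g(y)/2) + 1)/9 = C1


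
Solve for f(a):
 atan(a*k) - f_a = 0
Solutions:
 f(a) = C1 + Piecewise((a*atan(a*k) - log(a^2*k^2 + 1)/(2*k), Ne(k, 0)), (0, True))


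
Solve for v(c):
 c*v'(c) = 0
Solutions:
 v(c) = C1


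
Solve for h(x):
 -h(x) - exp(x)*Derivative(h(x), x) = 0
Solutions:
 h(x) = C1*exp(exp(-x))


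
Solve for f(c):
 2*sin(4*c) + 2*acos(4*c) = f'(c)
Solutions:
 f(c) = C1 + 2*c*acos(4*c) - sqrt(1 - 16*c^2)/2 - cos(4*c)/2


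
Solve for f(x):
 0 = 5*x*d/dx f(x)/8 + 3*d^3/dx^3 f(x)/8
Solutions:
 f(x) = C1 + Integral(C2*airyai(-3^(2/3)*5^(1/3)*x/3) + C3*airybi(-3^(2/3)*5^(1/3)*x/3), x)


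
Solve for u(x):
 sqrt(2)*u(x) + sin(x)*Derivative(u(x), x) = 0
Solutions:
 u(x) = C1*(cos(x) + 1)^(sqrt(2)/2)/(cos(x) - 1)^(sqrt(2)/2)


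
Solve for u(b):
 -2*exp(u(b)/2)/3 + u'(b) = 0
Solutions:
 u(b) = 2*log(-1/(C1 + 2*b)) + 2*log(6)


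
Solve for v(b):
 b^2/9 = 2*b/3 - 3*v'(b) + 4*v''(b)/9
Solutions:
 v(b) = C1 + C2*exp(27*b/4) - b^3/81 + 77*b^2/729 + 616*b/19683


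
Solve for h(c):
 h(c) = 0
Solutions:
 h(c) = 0


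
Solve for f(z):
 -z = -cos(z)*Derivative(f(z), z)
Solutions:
 f(z) = C1 + Integral(z/cos(z), z)


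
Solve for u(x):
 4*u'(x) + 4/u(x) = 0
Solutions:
 u(x) = -sqrt(C1 - 2*x)
 u(x) = sqrt(C1 - 2*x)


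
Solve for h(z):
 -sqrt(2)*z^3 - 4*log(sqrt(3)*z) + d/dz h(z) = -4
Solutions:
 h(z) = C1 + sqrt(2)*z^4/4 + 4*z*log(z) - 8*z + z*log(9)


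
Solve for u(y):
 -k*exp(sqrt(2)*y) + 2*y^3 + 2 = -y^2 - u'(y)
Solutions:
 u(y) = C1 + sqrt(2)*k*exp(sqrt(2)*y)/2 - y^4/2 - y^3/3 - 2*y


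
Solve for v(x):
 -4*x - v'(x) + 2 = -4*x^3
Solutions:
 v(x) = C1 + x^4 - 2*x^2 + 2*x


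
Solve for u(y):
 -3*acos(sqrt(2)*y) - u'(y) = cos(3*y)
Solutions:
 u(y) = C1 - 3*y*acos(sqrt(2)*y) + 3*sqrt(2)*sqrt(1 - 2*y^2)/2 - sin(3*y)/3


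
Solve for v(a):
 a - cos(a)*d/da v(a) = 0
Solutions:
 v(a) = C1 + Integral(a/cos(a), a)


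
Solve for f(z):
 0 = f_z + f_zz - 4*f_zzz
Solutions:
 f(z) = C1 + C2*exp(z*(1 - sqrt(17))/8) + C3*exp(z*(1 + sqrt(17))/8)


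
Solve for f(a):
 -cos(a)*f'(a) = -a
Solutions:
 f(a) = C1 + Integral(a/cos(a), a)


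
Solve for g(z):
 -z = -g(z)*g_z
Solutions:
 g(z) = -sqrt(C1 + z^2)
 g(z) = sqrt(C1 + z^2)


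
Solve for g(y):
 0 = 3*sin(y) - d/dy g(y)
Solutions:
 g(y) = C1 - 3*cos(y)


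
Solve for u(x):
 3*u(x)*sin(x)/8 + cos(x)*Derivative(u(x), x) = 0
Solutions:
 u(x) = C1*cos(x)^(3/8)


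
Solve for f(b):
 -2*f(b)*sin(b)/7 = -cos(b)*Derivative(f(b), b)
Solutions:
 f(b) = C1/cos(b)^(2/7)


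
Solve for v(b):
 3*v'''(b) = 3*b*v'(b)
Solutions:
 v(b) = C1 + Integral(C2*airyai(b) + C3*airybi(b), b)


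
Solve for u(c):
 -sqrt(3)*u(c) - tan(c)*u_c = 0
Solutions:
 u(c) = C1/sin(c)^(sqrt(3))


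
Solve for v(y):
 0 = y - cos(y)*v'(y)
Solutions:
 v(y) = C1 + Integral(y/cos(y), y)


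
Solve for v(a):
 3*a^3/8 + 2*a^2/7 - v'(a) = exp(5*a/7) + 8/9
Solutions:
 v(a) = C1 + 3*a^4/32 + 2*a^3/21 - 8*a/9 - 7*exp(5*a/7)/5


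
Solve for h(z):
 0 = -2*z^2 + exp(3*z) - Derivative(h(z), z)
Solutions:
 h(z) = C1 - 2*z^3/3 + exp(3*z)/3


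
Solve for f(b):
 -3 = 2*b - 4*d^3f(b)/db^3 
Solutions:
 f(b) = C1 + C2*b + C3*b^2 + b^4/48 + b^3/8


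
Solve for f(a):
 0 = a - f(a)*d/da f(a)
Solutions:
 f(a) = -sqrt(C1 + a^2)
 f(a) = sqrt(C1 + a^2)


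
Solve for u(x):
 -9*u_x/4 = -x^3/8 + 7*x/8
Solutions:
 u(x) = C1 + x^4/72 - 7*x^2/36


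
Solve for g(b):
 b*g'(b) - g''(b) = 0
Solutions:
 g(b) = C1 + C2*erfi(sqrt(2)*b/2)


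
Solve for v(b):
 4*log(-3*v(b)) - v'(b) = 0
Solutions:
 -Integral(1/(log(-_y) + log(3)), (_y, v(b)))/4 = C1 - b


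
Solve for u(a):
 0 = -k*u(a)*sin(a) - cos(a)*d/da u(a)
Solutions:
 u(a) = C1*exp(k*log(cos(a)))


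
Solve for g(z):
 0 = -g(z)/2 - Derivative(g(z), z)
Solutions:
 g(z) = C1*exp(-z/2)


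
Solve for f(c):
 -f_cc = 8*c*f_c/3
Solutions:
 f(c) = C1 + C2*erf(2*sqrt(3)*c/3)


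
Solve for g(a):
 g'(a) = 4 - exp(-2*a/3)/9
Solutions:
 g(a) = C1 + 4*a + exp(-2*a/3)/6


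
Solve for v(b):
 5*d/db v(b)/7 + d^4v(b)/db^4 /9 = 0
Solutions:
 v(b) = C1 + C4*exp(b*(-45^(1/3)*7^(2/3) + 3*21^(2/3)*5^(1/3))/28)*sin(3*3^(1/6)*5^(1/3)*7^(2/3)*b/14) + C5*exp(b*(-45^(1/3)*7^(2/3) + 3*21^(2/3)*5^(1/3))/28)*cos(3*3^(1/6)*5^(1/3)*7^(2/3)*b/14) + C6*exp(-b*(45^(1/3)*7^(2/3) + 3*21^(2/3)*5^(1/3))/28) + (C2*sin(3*3^(1/6)*5^(1/3)*7^(2/3)*b/14) + C3*cos(3*3^(1/6)*5^(1/3)*7^(2/3)*b/14))*exp(45^(1/3)*7^(2/3)*b/14)


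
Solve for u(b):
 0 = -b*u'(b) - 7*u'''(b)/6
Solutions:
 u(b) = C1 + Integral(C2*airyai(-6^(1/3)*7^(2/3)*b/7) + C3*airybi(-6^(1/3)*7^(2/3)*b/7), b)


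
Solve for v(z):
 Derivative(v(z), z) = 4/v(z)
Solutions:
 v(z) = -sqrt(C1 + 8*z)
 v(z) = sqrt(C1 + 8*z)


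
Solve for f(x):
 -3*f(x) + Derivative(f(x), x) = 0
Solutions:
 f(x) = C1*exp(3*x)


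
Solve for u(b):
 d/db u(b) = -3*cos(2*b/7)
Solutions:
 u(b) = C1 - 21*sin(2*b/7)/2


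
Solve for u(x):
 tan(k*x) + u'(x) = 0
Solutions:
 u(x) = C1 - Piecewise((-log(cos(k*x))/k, Ne(k, 0)), (0, True))


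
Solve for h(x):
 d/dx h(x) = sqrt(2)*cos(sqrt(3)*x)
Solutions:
 h(x) = C1 + sqrt(6)*sin(sqrt(3)*x)/3


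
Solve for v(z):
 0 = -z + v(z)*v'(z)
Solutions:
 v(z) = -sqrt(C1 + z^2)
 v(z) = sqrt(C1 + z^2)


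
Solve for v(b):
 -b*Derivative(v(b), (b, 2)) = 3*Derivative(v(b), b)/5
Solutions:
 v(b) = C1 + C2*b^(2/5)


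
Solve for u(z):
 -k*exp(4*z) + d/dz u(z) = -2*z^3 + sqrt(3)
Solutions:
 u(z) = C1 + k*exp(4*z)/4 - z^4/2 + sqrt(3)*z


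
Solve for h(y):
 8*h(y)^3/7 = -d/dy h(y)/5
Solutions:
 h(y) = -sqrt(14)*sqrt(-1/(C1 - 40*y))/2
 h(y) = sqrt(14)*sqrt(-1/(C1 - 40*y))/2


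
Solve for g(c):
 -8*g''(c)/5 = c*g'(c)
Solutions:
 g(c) = C1 + C2*erf(sqrt(5)*c/4)


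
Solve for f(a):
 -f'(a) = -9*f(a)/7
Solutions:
 f(a) = C1*exp(9*a/7)


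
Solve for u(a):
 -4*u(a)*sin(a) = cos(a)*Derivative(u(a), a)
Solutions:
 u(a) = C1*cos(a)^4


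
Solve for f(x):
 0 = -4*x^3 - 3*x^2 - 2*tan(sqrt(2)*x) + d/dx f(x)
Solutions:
 f(x) = C1 + x^4 + x^3 - sqrt(2)*log(cos(sqrt(2)*x))


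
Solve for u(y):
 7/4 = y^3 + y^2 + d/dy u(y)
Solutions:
 u(y) = C1 - y^4/4 - y^3/3 + 7*y/4


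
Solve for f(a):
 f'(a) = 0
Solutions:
 f(a) = C1


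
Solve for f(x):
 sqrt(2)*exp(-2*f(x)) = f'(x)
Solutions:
 f(x) = log(-sqrt(C1 + 2*sqrt(2)*x))
 f(x) = log(C1 + 2*sqrt(2)*x)/2


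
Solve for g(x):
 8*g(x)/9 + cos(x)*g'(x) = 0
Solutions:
 g(x) = C1*(sin(x) - 1)^(4/9)/(sin(x) + 1)^(4/9)


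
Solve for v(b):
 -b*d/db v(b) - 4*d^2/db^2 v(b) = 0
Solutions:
 v(b) = C1 + C2*erf(sqrt(2)*b/4)


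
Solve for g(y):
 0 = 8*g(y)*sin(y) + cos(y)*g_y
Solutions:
 g(y) = C1*cos(y)^8


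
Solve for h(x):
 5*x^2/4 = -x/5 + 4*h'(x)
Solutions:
 h(x) = C1 + 5*x^3/48 + x^2/40


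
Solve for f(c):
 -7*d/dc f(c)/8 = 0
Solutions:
 f(c) = C1


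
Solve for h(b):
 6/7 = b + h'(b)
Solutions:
 h(b) = C1 - b^2/2 + 6*b/7


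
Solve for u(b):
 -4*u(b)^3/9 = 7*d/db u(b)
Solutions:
 u(b) = -3*sqrt(14)*sqrt(-1/(C1 - 4*b))/2
 u(b) = 3*sqrt(14)*sqrt(-1/(C1 - 4*b))/2


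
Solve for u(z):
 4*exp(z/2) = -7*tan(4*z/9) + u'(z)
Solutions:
 u(z) = C1 + 8*exp(z/2) - 63*log(cos(4*z/9))/4


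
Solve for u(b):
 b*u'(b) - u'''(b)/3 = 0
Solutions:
 u(b) = C1 + Integral(C2*airyai(3^(1/3)*b) + C3*airybi(3^(1/3)*b), b)


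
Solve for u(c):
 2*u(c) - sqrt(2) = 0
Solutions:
 u(c) = sqrt(2)/2


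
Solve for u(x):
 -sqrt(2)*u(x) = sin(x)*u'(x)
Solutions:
 u(x) = C1*(cos(x) + 1)^(sqrt(2)/2)/(cos(x) - 1)^(sqrt(2)/2)


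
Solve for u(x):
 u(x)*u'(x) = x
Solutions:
 u(x) = -sqrt(C1 + x^2)
 u(x) = sqrt(C1 + x^2)


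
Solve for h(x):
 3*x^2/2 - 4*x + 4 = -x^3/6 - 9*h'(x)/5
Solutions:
 h(x) = C1 - 5*x^4/216 - 5*x^3/18 + 10*x^2/9 - 20*x/9


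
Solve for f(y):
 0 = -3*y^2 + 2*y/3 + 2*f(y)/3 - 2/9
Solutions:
 f(y) = 9*y^2/2 - y + 1/3


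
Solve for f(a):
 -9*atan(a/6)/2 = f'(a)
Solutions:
 f(a) = C1 - 9*a*atan(a/6)/2 + 27*log(a^2 + 36)/2


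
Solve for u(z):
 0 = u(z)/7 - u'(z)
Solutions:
 u(z) = C1*exp(z/7)


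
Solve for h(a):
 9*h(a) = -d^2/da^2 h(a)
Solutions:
 h(a) = C1*sin(3*a) + C2*cos(3*a)


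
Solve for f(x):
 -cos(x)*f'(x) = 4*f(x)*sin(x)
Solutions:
 f(x) = C1*cos(x)^4


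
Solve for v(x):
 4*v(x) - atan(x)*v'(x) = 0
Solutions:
 v(x) = C1*exp(4*Integral(1/atan(x), x))


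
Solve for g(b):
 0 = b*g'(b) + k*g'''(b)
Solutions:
 g(b) = C1 + Integral(C2*airyai(b*(-1/k)^(1/3)) + C3*airybi(b*(-1/k)^(1/3)), b)


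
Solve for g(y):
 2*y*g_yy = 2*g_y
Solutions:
 g(y) = C1 + C2*y^2


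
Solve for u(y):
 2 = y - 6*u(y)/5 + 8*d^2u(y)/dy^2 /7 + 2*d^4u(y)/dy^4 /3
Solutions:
 u(y) = C1*exp(-sqrt(105)*y*sqrt(-10 + sqrt(345))/35) + C2*exp(sqrt(105)*y*sqrt(-10 + sqrt(345))/35) + C3*sin(sqrt(105)*y*sqrt(10 + sqrt(345))/35) + C4*cos(sqrt(105)*y*sqrt(10 + sqrt(345))/35) + 5*y/6 - 5/3


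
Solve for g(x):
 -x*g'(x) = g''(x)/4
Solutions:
 g(x) = C1 + C2*erf(sqrt(2)*x)


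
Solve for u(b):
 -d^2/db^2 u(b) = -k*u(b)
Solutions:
 u(b) = C1*exp(-b*sqrt(k)) + C2*exp(b*sqrt(k))


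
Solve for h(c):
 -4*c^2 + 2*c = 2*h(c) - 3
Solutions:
 h(c) = -2*c^2 + c + 3/2


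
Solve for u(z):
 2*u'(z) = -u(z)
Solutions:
 u(z) = C1*exp(-z/2)


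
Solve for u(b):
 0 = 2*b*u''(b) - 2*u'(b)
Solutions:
 u(b) = C1 + C2*b^2


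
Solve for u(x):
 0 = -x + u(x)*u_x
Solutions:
 u(x) = -sqrt(C1 + x^2)
 u(x) = sqrt(C1 + x^2)


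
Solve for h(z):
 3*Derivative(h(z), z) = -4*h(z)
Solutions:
 h(z) = C1*exp(-4*z/3)


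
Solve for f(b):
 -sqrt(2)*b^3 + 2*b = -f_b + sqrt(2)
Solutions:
 f(b) = C1 + sqrt(2)*b^4/4 - b^2 + sqrt(2)*b


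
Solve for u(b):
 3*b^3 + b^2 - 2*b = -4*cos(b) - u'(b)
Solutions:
 u(b) = C1 - 3*b^4/4 - b^3/3 + b^2 - 4*sin(b)


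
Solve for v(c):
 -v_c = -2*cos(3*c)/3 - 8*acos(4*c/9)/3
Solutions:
 v(c) = C1 + 8*c*acos(4*c/9)/3 - 2*sqrt(81 - 16*c^2)/3 + 2*sin(3*c)/9


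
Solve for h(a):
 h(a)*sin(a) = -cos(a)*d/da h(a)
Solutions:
 h(a) = C1*cos(a)


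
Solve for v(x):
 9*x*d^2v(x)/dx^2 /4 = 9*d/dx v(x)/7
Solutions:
 v(x) = C1 + C2*x^(11/7)


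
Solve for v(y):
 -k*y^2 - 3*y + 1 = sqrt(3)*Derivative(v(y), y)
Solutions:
 v(y) = C1 - sqrt(3)*k*y^3/9 - sqrt(3)*y^2/2 + sqrt(3)*y/3


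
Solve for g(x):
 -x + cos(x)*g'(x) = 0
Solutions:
 g(x) = C1 + Integral(x/cos(x), x)


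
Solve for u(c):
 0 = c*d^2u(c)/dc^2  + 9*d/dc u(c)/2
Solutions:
 u(c) = C1 + C2/c^(7/2)


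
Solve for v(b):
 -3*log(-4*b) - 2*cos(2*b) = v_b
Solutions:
 v(b) = C1 - 3*b*log(-b) - 6*b*log(2) + 3*b - sin(2*b)


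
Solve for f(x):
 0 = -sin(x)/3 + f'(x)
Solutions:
 f(x) = C1 - cos(x)/3


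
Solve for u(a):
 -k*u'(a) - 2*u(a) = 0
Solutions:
 u(a) = C1*exp(-2*a/k)


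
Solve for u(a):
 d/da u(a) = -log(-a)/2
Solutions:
 u(a) = C1 - a*log(-a)/2 + a/2


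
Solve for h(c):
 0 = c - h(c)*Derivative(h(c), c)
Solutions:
 h(c) = -sqrt(C1 + c^2)
 h(c) = sqrt(C1 + c^2)


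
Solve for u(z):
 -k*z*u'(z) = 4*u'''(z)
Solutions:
 u(z) = C1 + Integral(C2*airyai(2^(1/3)*z*(-k)^(1/3)/2) + C3*airybi(2^(1/3)*z*(-k)^(1/3)/2), z)


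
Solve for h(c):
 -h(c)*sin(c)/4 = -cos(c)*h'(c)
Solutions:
 h(c) = C1/cos(c)^(1/4)


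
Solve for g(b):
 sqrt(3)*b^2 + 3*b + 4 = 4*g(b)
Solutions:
 g(b) = sqrt(3)*b^2/4 + 3*b/4 + 1


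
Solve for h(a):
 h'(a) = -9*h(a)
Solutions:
 h(a) = C1*exp(-9*a)


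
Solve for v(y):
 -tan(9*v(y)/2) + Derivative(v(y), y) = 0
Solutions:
 v(y) = -2*asin(C1*exp(9*y/2))/9 + 2*pi/9
 v(y) = 2*asin(C1*exp(9*y/2))/9


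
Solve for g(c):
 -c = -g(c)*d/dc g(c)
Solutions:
 g(c) = -sqrt(C1 + c^2)
 g(c) = sqrt(C1 + c^2)


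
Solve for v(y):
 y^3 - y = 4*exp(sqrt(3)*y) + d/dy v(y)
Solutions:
 v(y) = C1 + y^4/4 - y^2/2 - 4*sqrt(3)*exp(sqrt(3)*y)/3


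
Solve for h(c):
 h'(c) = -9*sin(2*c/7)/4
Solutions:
 h(c) = C1 + 63*cos(2*c/7)/8


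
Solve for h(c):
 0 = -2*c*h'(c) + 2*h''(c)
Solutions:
 h(c) = C1 + C2*erfi(sqrt(2)*c/2)


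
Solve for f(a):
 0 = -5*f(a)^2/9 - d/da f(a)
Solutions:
 f(a) = 9/(C1 + 5*a)


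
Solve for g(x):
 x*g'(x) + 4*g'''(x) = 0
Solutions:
 g(x) = C1 + Integral(C2*airyai(-2^(1/3)*x/2) + C3*airybi(-2^(1/3)*x/2), x)


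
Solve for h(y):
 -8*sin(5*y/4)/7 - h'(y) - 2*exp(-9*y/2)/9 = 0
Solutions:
 h(y) = C1 + 32*cos(5*y/4)/35 + 4*exp(-9*y/2)/81


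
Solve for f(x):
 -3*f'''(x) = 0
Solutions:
 f(x) = C1 + C2*x + C3*x^2


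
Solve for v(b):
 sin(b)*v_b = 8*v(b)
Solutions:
 v(b) = C1*(cos(b)^4 - 4*cos(b)^3 + 6*cos(b)^2 - 4*cos(b) + 1)/(cos(b)^4 + 4*cos(b)^3 + 6*cos(b)^2 + 4*cos(b) + 1)


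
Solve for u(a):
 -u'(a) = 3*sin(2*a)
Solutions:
 u(a) = C1 + 3*cos(2*a)/2


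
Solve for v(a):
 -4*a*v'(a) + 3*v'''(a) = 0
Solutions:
 v(a) = C1 + Integral(C2*airyai(6^(2/3)*a/3) + C3*airybi(6^(2/3)*a/3), a)
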